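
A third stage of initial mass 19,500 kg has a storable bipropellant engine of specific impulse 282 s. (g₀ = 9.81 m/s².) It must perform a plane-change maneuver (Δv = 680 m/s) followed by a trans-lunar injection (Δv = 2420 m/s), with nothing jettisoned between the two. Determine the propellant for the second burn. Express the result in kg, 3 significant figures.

propellant for the second burn ≈ 8890 kg

v_e = Isp · g₀ = 282 × 9.81 = 2766.4 m/s.
After the first burn: m = 19500 × exp(−680/2766.4) = 19500 × 0.78207 = 15,250.4 kg.
After the second burn: m = 15,250.4 × exp(−2420/2766.4) = 15,250.4 × 0.41696 = 6,358.81 kg.
Second-burn propellant = 15,250.4 − 6,358.81 = 8,891.59 kg.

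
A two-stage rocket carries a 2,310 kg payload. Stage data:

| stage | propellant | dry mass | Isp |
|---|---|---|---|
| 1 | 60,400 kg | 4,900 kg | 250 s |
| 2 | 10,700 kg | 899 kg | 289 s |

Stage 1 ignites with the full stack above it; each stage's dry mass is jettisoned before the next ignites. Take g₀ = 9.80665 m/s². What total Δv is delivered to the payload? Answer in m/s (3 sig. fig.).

Δv ≈ 7680 m/s

Ignition mass of stage 1 = 60,400+4,900 + 10,700+899 + 2,310 = 79,209 kg.
Stage 1: m₀ = 79,209 kg, m_f = 79,209 − 60,400 = 18,809 kg; Δv = 250×9.80665×ln(4.211) = 2451.7×1.4378 ≈ 3525 m/s.
Stage 2: m₀ = 13,909 kg, m_f = 13,909 − 10,700 = 3,209 kg; Δv = 289×9.80665×ln(4.334) = 2834.1×1.4666 ≈ 4156 m/s.
Total Δv = 3525 + 4156 = 7681 m/s.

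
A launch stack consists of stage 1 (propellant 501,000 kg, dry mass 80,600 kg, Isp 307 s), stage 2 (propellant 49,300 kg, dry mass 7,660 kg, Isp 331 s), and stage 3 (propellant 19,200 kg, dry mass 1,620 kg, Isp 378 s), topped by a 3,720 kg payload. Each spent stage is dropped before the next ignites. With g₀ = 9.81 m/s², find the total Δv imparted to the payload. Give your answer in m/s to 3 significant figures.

Ignition mass of stage 1 = 501,000+80,600 + 49,300+7,660 + 19,200+1,620 + 3,720 = 663,100 kg.
Stage 1: m₀ = 663,100 kg, m_f = 663,100 − 501,000 = 162,100 kg; Δv = 307×9.81×ln(4.091) = 3011.7×1.4087 ≈ 4243 m/s.
Stage 2: m₀ = 81,500 kg, m_f = 81,500 − 49,300 = 32,200 kg; Δv = 331×9.81×ln(2.531) = 3247.1×0.9286 ≈ 3015 m/s.
Stage 3: m₀ = 24,540 kg, m_f = 24,540 − 19,200 = 5,340 kg; Δv = 378×9.81×ln(4.596) = 3708.2×1.5251 ≈ 5655 m/s.
Total Δv = 4243 + 3015 + 5655 = 12913 m/s.

Δv ≈ 12900 m/s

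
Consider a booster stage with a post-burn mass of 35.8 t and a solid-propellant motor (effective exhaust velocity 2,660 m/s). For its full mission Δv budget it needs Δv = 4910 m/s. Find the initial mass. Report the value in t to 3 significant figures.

By the Tsiolkovsky rocket equation, m₀/m_f = exp(Δv / v_e) = exp(4910 / 2660.0) = exp(1.8459) = 6.3336.
m₀ = m_f × 6.3336 = 35.8 × 6.3336 = 226.743 t.

initial mass ≈ 227 t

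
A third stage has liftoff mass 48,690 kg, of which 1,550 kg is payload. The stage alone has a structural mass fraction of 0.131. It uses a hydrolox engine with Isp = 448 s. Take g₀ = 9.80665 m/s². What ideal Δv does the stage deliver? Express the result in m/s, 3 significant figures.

Δv ≈ 8090 m/s

Stage wet mass = m₀ − payload = 48,690 − 1,550 = 47,140 kg.
Stage dry mass = ε × stage wet mass = 0.131 × 47,140 = 6,175.34 kg.
Burnout mass m_f = stage dry + payload = 6,175.34 + 1,550 = 7,725.34 kg.
v_e = Isp · g₀ = 448 × 9.80665 = 4393.4 m/s.
Δv = v_e · ln(48,690/7,725.34) = 4393.4 × ln(6.303) = 4393.4 × 1.8410 ≈ 8088 m/s.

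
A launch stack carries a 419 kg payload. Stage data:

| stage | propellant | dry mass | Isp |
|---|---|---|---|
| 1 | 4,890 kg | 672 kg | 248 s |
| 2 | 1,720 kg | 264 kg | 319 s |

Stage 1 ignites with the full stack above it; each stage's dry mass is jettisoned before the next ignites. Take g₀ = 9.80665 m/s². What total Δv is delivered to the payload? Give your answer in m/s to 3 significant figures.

Δv ≈ 6250 m/s

Ignition mass of stage 1 = 4,890+672 + 1,720+264 + 419 = 7,965 kg.
Stage 1: m₀ = 7,965 kg, m_f = 7,965 − 4,890 = 3,075 kg; Δv = 248×9.80665×ln(2.59) = 2432.0×0.9518 ≈ 2315 m/s.
Stage 2: m₀ = 2,403 kg, m_f = 2,403 − 1,720 = 683 kg; Δv = 319×9.80665×ln(3.518) = 3128.3×1.2580 ≈ 3935 m/s.
Total Δv = 2315 + 3935 = 6250 m/s.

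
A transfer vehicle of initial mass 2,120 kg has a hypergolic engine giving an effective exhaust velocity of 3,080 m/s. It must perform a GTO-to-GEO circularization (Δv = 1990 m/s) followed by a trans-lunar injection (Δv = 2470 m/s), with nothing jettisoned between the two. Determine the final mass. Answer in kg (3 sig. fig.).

final mass ≈ 498 kg

After the first burn: m = 2120 × exp(−1990/3080.0) = 2120 × 0.52408 = 1,111.05 kg.
After the second burn: m = 1,111.05 × exp(−2470/3080.0) = 1,111.05 × 0.44845 = 498.25 kg.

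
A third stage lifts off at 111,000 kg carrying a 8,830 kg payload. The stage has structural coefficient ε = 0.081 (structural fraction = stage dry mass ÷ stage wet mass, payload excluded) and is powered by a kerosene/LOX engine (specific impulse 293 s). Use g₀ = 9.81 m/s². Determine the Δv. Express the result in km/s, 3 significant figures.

Stage wet mass = m₀ − payload = 111,000 − 8,830 = 102,170 kg.
Stage dry mass = ε × stage wet mass = 0.081 × 102,170 = 8,275.77 kg.
Burnout mass m_f = stage dry + payload = 8,275.77 + 8,830 = 17,105.77 kg.
v_e = Isp · g₀ = 293 × 9.81 = 2874.3 m/s.
Δv = v_e · ln(111,000/17,105.77) = 2874.3 × ln(6.489) = 2874.3 × 1.8701 ≈ 5375 m/s.

Δv ≈ 5.38 km/s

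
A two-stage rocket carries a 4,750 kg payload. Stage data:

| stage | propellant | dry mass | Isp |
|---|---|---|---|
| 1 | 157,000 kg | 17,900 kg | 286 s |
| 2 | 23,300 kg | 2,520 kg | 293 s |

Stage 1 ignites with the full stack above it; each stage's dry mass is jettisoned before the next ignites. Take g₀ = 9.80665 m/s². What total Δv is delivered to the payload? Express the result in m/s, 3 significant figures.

Ignition mass of stage 1 = 157,000+17,900 + 23,300+2,520 + 4,750 = 205,470 kg.
Stage 1: m₀ = 205,470 kg, m_f = 205,470 − 157,000 = 48,470 kg; Δv = 286×9.80665×ln(4.239) = 2804.7×1.4444 ≈ 4051 m/s.
Stage 2: m₀ = 30,570 kg, m_f = 30,570 − 23,300 = 7,270 kg; Δv = 293×9.80665×ln(4.205) = 2873.3×1.4363 ≈ 4127 m/s.
Total Δv = 4051 + 4127 = 8178 m/s.

Δv ≈ 8180 m/s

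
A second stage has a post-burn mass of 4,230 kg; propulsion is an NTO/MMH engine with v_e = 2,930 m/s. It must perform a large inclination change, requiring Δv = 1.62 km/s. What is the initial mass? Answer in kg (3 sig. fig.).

Rocket equation: m₀/m_f = exp(Δv / v_e) = exp(1620 / 2930.0) = exp(0.5529) = 1.7383.
m₀ = m_f × 1.7383 = 4,230 × 1.7383 = 7,353.01 kg.

initial mass ≈ 7350 kg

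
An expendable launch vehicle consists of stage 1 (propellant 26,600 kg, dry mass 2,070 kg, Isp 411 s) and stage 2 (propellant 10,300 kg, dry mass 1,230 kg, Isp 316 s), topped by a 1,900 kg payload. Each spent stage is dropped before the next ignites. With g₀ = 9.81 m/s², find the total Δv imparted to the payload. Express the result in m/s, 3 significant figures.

Ignition mass of stage 1 = 26,600+2,070 + 10,300+1,230 + 1,900 = 42,100 kg.
Stage 1: m₀ = 42,100 kg, m_f = 42,100 − 26,600 = 15,500 kg; Δv = 411×9.81×ln(2.716) = 4031.9×0.9992 ≈ 4029 m/s.
Stage 2: m₀ = 13,430 kg, m_f = 13,430 − 10,300 = 3,130 kg; Δv = 316×9.81×ln(4.291) = 3100.0×1.4565 ≈ 4515 m/s.
Total Δv = 4029 + 4515 = 8544 m/s.

Δv ≈ 8540 m/s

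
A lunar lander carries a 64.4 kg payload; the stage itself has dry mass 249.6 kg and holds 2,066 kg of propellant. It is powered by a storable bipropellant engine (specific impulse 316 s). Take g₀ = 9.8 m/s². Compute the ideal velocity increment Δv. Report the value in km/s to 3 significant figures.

v_e = Isp · g₀ = 316 × 9.8 = 3096.8 m/s.
m₀ = payload + dry + propellant = 64.4 + 249.6 + 2,066 = 2,380 kg.
m_f = payload + dry = 64.4 + 249.6 = 314 kg.
Δv = v_e · ln(m₀/m_f) = 3096.8 × ln(7.58) = 3096.8 × 2.0255 ≈ 6272.5 m/s.

Δv ≈ 6.27 km/s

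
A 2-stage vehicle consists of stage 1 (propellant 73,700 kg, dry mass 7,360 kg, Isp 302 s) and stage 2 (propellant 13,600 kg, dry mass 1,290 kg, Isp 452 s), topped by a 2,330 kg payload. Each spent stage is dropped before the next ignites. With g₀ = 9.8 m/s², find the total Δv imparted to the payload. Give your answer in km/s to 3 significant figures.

Ignition mass of stage 1 = 73,700+7,360 + 13,600+1,290 + 2,330 = 98,280 kg.
Stage 1: m₀ = 98,280 kg, m_f = 98,280 − 73,700 = 24,580 kg; Δv = 302×9.8×ln(3.998) = 2959.6×1.3859 ≈ 4102 m/s.
Stage 2: m₀ = 17,220 kg, m_f = 17,220 − 13,600 = 3,620 kg; Δv = 452×9.8×ln(4.757) = 4429.6×1.5596 ≈ 6908 m/s.
Total Δv = 4102 + 6908 = 11010 m/s.

Δv ≈ 11.0 km/s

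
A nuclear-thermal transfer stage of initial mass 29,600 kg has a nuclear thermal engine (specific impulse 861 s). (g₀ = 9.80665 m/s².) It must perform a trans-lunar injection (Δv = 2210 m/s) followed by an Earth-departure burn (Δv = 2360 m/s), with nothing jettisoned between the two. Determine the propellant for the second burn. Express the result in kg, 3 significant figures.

v_e = Isp · g₀ = 861 × 9.80665 = 8443.5 m/s.
After the first burn: m = 29600 × exp(−2210/8443.5) = 29600 × 0.76971 = 22,783.4 kg.
After the second burn: m = 22,783.4 × exp(−2360/8443.5) = 22,783.4 × 0.75616 = 17,227.9 kg.
Second-burn propellant = 22,783.4 − 17,227.9 = 5,555.5 kg.

propellant for the second burn ≈ 5560 kg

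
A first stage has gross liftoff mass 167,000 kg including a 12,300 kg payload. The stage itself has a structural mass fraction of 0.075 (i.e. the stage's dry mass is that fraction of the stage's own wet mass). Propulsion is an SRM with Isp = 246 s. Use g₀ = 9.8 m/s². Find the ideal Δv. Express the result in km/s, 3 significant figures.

Stage wet mass = m₀ − payload = 167,000 − 12,300 = 154,700 kg.
Stage dry mass = ε × stage wet mass = 0.075 × 154,700 = 11,602.5 kg.
Burnout mass m_f = stage dry + payload = 11,602.5 + 12,300 = 23,902.5 kg.
v_e = Isp · g₀ = 246 × 9.8 = 2410.8 m/s.
Rocket equation: Δv = v_e · ln(167,000/23,902.5) = 2410.8 × ln(6.987) = 2410.8 × 1.9440 ≈ 4687 m/s.

Δv ≈ 4.69 km/s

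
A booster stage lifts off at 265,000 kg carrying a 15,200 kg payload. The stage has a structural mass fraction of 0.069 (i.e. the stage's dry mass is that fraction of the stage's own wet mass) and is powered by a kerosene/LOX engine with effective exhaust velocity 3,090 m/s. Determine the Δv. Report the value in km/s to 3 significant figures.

Stage wet mass = m₀ − payload = 265,000 − 15,200 = 249,800 kg.
Stage dry mass = ε × stage wet mass = 0.069 × 249,800 = 17,236.2 kg.
Burnout mass m_f = stage dry + payload = 17,236.2 + 15,200 = 32,436.2 kg.
By the Tsiolkovsky rocket equation, Δv = v_e · ln(265,000/32,436.2) = 3090.0 × ln(8.17) = 3090.0 × 2.1005 ≈ 6490 m/s.

Δv ≈ 6.49 km/s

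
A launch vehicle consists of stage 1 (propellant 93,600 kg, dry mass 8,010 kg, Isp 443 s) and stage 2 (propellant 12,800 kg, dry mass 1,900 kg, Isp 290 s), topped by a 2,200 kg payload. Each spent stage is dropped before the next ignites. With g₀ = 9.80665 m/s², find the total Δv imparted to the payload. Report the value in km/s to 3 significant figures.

Ignition mass of stage 1 = 93,600+8,010 + 12,800+1,900 + 2,200 = 118,510 kg.
Stage 1: m₀ = 118,510 kg, m_f = 118,510 − 93,600 = 24,910 kg; Δv = 443×9.80665×ln(4.758) = 4344.3×1.5597 ≈ 6776 m/s.
Stage 2: m₀ = 16,900 kg, m_f = 16,900 − 12,800 = 4,100 kg; Δv = 290×9.80665×ln(4.122) = 2843.9×1.4163 ≈ 4028 m/s.
Total Δv = 6776 + 4028 = 10804 m/s.

Δv ≈ 10.8 km/s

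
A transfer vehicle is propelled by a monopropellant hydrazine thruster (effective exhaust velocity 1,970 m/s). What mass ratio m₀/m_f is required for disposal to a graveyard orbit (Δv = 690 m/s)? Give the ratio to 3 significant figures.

From the ideal rocket equation, m₀/m_f = exp(Δv / v_e) = exp(690 / 1970.0) = exp(0.3503) = 1.4194.

mass ratio ≈ 1.42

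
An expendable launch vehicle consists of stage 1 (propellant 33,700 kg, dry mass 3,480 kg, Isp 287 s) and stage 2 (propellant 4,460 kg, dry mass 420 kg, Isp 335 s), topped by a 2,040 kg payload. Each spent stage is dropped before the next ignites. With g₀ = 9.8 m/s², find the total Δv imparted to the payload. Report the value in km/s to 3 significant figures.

Ignition mass of stage 1 = 33,700+3,480 + 4,460+420 + 2,040 = 44,100 kg.
Stage 1: m₀ = 44,100 kg, m_f = 44,100 − 33,700 = 10,400 kg; Δv = 287×9.8×ln(4.24) = 2812.6×1.4447 ≈ 4063 m/s.
Stage 2: m₀ = 6,920 kg, m_f = 6,920 − 4,460 = 2,460 kg; Δv = 335×9.8×ln(2.813) = 3283.0×1.0343 ≈ 3395 m/s.
Total Δv = 4063 + 3395 = 7458 m/s.

Δv ≈ 7.46 km/s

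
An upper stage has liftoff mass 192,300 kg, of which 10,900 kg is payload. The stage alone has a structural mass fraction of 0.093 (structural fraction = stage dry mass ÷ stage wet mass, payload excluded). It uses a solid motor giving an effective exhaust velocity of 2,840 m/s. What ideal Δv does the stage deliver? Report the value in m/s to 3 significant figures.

Δv ≈ 5500 m/s

Stage wet mass = m₀ − payload = 192,300 − 10,900 = 181,400 kg.
Stage dry mass = ε × stage wet mass = 0.093 × 181,400 = 16,870.2 kg.
Burnout mass m_f = stage dry + payload = 16,870.2 + 10,900 = 27,770.2 kg.
Δv = v_e · ln(192,300/27,770.2) = 2840.0 × ln(6.925) = 2840.0 × 1.9351 ≈ 5496 m/s.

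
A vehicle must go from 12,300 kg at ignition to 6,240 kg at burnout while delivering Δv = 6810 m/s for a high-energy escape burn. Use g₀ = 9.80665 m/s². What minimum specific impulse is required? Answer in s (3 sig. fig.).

Isp ≈ 1020 s

ln(m₀/m_f) = ln(12300/6240) = ln(1.971) = 0.6786.
v_e = Δv / ln(m₀/m_f) = 6810 / 0.6786 = 10035.1 m/s.
Isp = v_e / g₀ = 10035.1 / 9.80665 = 1023.3 s.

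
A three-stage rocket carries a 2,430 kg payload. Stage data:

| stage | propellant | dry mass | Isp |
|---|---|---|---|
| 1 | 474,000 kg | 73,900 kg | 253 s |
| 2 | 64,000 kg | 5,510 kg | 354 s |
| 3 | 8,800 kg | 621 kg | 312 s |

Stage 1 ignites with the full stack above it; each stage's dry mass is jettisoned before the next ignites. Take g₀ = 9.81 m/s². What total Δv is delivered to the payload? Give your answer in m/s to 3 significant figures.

Δv ≈ 13000 m/s

Ignition mass of stage 1 = 474,000+73,900 + 64,000+5,510 + 8,800+621 + 2,430 = 629,261 kg.
Stage 1: m₀ = 629,261 kg, m_f = 629,261 − 474,000 = 155,261 kg; Δv = 253×9.81×ln(4.053) = 2481.9×1.3994 ≈ 3473 m/s.
Stage 2: m₀ = 81,361 kg, m_f = 81,361 − 64,000 = 17,361 kg; Δv = 354×9.81×ln(4.686) = 3472.7×1.5447 ≈ 5364 m/s.
Stage 3: m₀ = 11,851 kg, m_f = 11,851 − 8,800 = 3,051 kg; Δv = 312×9.81×ln(3.884) = 3060.7×1.3569 ≈ 4153 m/s.
Total Δv = 3473 + 5364 + 4153 = 12990 m/s.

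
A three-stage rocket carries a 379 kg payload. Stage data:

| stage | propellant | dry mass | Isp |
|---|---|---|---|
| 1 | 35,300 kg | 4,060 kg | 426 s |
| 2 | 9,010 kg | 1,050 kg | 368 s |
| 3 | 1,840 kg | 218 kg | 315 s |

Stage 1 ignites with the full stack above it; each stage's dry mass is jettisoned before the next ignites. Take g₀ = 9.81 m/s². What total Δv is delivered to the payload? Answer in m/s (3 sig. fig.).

Δv ≈ 13700 m/s

Ignition mass of stage 1 = 35,300+4,060 + 9,010+1,050 + 1,840+218 + 379 = 51,857 kg.
Stage 1: m₀ = 51,857 kg, m_f = 51,857 − 35,300 = 16,557 kg; Δv = 426×9.81×ln(3.132) = 4179.1×1.1417 ≈ 4771 m/s.
Stage 2: m₀ = 12,497 kg, m_f = 12,497 − 9,010 = 3,487 kg; Δv = 368×9.81×ln(3.584) = 3610.1×1.2764 ≈ 4608 m/s.
Stage 3: m₀ = 2,437 kg, m_f = 2,437 − 1,840 = 597 kg; Δv = 315×9.81×ln(4.082) = 3090.2×1.4066 ≈ 4347 m/s.
Total Δv = 4771 + 4608 + 4347 = 13726 m/s.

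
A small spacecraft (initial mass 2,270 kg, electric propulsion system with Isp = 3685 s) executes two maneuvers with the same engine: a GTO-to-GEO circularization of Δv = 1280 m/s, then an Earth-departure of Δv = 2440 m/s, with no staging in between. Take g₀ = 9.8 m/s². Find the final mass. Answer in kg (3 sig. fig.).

v_e = Isp · g₀ = 3685 × 9.8 = 36113.0 m/s.
After the first burn: m = 2270 × exp(−1280/36113.0) = 2270 × 0.96518 = 2,190.96 kg.
After the second burn: m = 2,190.96 × exp(−2440/36113.0) = 2,190.96 × 0.93467 = 2,047.82 kg.

final mass ≈ 2050 kg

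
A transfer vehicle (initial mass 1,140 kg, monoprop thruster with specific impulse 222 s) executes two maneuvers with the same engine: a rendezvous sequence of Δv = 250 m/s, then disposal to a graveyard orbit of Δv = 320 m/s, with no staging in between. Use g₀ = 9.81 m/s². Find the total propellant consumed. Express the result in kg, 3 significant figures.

total propellant consumed ≈ 263 kg

v_e = Isp · g₀ = 222 × 9.81 = 2177.8 m/s.
After the first burn: m = 1140 × exp(−250/2177.8) = 1140 × 0.89155 = 1,016.37 kg.
After the second burn: m = 1,016.37 × exp(−320/2177.8) = 1,016.37 × 0.86335 = 877.483 kg.
Total propellant = m₀ − m_final = 1140 − 877.483 = 262.517 kg.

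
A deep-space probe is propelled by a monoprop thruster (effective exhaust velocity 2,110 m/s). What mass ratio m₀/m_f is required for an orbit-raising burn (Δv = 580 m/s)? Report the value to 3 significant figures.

m₀/m_f = exp(Δv / v_e) = exp(580 / 2110.0) = exp(0.2749) = 1.3164.

mass ratio ≈ 1.32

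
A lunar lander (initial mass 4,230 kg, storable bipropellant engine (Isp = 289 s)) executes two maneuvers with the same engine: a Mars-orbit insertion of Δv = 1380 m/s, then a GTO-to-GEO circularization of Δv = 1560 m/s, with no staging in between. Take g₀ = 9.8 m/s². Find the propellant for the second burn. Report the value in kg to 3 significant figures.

propellant for the second burn ≈ 1100 kg

v_e = Isp · g₀ = 289 × 9.8 = 2832.2 m/s.
After the first burn: m = 4230 × exp(−1380/2832.2) = 4230 × 0.61431 = 2,598.53 kg.
After the second burn: m = 2,598.53 × exp(−1560/2832.2) = 2,598.53 × 0.57648 = 1,498 kg.
Second-burn propellant = 2,598.53 − 1,498 = 1,100.53 kg.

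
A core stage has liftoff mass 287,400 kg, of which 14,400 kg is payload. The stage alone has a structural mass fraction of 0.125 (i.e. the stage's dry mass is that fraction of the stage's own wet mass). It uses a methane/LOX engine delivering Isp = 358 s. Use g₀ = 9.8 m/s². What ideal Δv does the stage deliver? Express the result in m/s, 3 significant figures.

Stage wet mass = m₀ − payload = 287,400 − 14,400 = 273,000 kg.
Stage dry mass = ε × stage wet mass = 0.125 × 273,000 = 34,125 kg.
Burnout mass m_f = stage dry + payload = 34,125 + 14,400 = 48,525 kg.
v_e = Isp · g₀ = 358 × 9.8 = 3508.4 m/s.
Δv = v_e · ln(287,400/48,525) = 3508.4 × ln(5.923) = 3508.4 × 1.7788 ≈ 6241 m/s.

Δv ≈ 6240 m/s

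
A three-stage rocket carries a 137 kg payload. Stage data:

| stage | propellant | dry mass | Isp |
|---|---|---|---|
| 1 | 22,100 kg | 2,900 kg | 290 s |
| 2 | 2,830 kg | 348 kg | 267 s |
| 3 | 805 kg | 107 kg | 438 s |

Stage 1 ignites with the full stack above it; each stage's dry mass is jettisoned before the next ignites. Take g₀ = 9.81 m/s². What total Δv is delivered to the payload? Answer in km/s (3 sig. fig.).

Ignition mass of stage 1 = 22,100+2,900 + 2,830+348 + 805+107 + 137 = 29,227 kg.
Stage 1: m₀ = 29,227 kg, m_f = 29,227 − 22,100 = 7,127 kg; Δv = 290×9.81×ln(4.101) = 2844.9×1.4112 ≈ 4015 m/s.
Stage 2: m₀ = 4,227 kg, m_f = 4,227 − 2,830 = 1,397 kg; Δv = 267×9.81×ln(3.026) = 2619.3×1.1072 ≈ 2900 m/s.
Stage 3: m₀ = 1,049 kg, m_f = 1,049 − 805 = 244 kg; Δv = 438×9.81×ln(4.299) = 4296.8×1.4584 ≈ 6267 m/s.
Total Δv = 4015 + 2900 + 6267 = 13182 m/s.

Δv ≈ 13.2 km/s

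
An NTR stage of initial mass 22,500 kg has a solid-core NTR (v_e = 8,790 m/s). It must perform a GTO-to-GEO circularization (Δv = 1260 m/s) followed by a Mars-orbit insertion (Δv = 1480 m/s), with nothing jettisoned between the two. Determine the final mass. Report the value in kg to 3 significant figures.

final mass ≈ 16500 kg

After the first burn: m = 22500 × exp(−1260/8790.0) = 22500 × 0.86646 = 19,495.4 kg.
After the second burn: m = 19,495.4 × exp(−1480/8790.0) = 19,495.4 × 0.84504 = 16,474.4 kg.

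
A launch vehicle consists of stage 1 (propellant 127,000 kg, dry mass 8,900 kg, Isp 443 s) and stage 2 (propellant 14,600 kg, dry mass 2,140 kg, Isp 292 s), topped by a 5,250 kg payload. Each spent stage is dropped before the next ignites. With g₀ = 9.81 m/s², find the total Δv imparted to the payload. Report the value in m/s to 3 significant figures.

Ignition mass of stage 1 = 127,000+8,900 + 14,600+2,140 + 5,250 = 157,890 kg.
Stage 1: m₀ = 157,890 kg, m_f = 157,890 − 127,000 = 30,890 kg; Δv = 443×9.81×ln(5.111) = 4345.8×1.6315 ≈ 7090 m/s.
Stage 2: m₀ = 21,990 kg, m_f = 21,990 − 14,600 = 7,390 kg; Δv = 292×9.81×ln(2.976) = 2864.5×1.0905 ≈ 3124 m/s.
Total Δv = 7090 + 3124 = 10214 m/s.

Δv ≈ 10200 m/s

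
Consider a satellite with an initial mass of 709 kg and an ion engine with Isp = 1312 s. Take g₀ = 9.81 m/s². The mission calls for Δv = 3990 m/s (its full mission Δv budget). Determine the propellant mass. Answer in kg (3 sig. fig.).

propellant mass ≈ 189 kg

v_e = Isp · g₀ = 1312 × 9.81 = 12870.7 m/s.
Rocket equation: m₀/m_f = exp(Δv / v_e) = exp(3990 / 12870.7) = exp(0.3100) = 1.3634.
m_f = 709 / 1.3634 = 520.023 kg, so propellant = m₀ − m_f = 709 − 520.023 = 188.977 kg.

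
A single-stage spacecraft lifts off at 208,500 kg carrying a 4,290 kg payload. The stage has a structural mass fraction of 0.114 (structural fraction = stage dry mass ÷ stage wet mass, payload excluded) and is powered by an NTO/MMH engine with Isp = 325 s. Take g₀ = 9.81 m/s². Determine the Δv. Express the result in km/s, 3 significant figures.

Stage wet mass = m₀ − payload = 208,500 − 4,290 = 204,210 kg.
Stage dry mass = ε × stage wet mass = 0.114 × 204,210 = 23,279.9 kg.
Burnout mass m_f = stage dry + payload = 23,279.9 + 4,290 = 27,569.9 kg.
v_e = Isp · g₀ = 325 × 9.81 = 3188.2 m/s.
Δv = v_e · ln(208,500/27,569.9) = 3188.2 × ln(7.563) = 3188.2 × 2.0232 ≈ 6451 m/s.

Δv ≈ 6.45 km/s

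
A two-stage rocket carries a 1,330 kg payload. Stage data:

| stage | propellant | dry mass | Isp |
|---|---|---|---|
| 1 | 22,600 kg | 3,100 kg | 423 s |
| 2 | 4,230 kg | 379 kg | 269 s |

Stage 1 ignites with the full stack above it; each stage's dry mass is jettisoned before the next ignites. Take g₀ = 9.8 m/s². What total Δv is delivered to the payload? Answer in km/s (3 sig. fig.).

Δv ≈ 8.48 km/s

Ignition mass of stage 1 = 22,600+3,100 + 4,230+379 + 1,330 = 31,639 kg.
Stage 1: m₀ = 31,639 kg, m_f = 31,639 − 22,600 = 9,039 kg; Δv = 423×9.8×ln(3.5) = 4145.4×1.2528 ≈ 5194 m/s.
Stage 2: m₀ = 5,939 kg, m_f = 5,939 − 4,230 = 1,709 kg; Δv = 269×9.8×ln(3.475) = 2636.2×1.2456 ≈ 3284 m/s.
Total Δv = 5194 + 3284 = 8478 m/s.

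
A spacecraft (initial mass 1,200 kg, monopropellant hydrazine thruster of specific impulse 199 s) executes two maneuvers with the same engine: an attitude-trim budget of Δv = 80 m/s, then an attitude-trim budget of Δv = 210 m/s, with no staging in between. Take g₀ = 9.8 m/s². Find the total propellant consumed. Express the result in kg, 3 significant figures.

v_e = Isp · g₀ = 199 × 9.8 = 1950.2 m/s.
After the first burn: m = 1200 × exp(−80/1950.2) = 1200 × 0.95981 = 1,151.77 kg.
After the second burn: m = 1,151.77 × exp(−210/1950.2) = 1,151.77 × 0.89791 = 1,034.19 kg.
Total propellant = m₀ − m_final = 1200 − 1,034.19 = 165.81 kg.

total propellant consumed ≈ 166 kg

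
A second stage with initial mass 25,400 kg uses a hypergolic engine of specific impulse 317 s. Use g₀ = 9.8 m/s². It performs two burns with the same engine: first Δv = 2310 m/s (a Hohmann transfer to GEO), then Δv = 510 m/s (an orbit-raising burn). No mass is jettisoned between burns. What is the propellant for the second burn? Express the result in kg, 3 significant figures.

v_e = Isp · g₀ = 317 × 9.8 = 3106.6 m/s.
After the first burn: m = 25400 × exp(−2310/3106.6) = 25400 × 0.47541 = 12,075.4 kg.
After the second burn: m = 12,075.4 × exp(−510/3106.6) = 12,075.4 × 0.84860 = 10,247.2 kg.
Second-burn propellant = 12,075.4 − 10,247.2 = 1,828.2 kg.

propellant for the second burn ≈ 1830 kg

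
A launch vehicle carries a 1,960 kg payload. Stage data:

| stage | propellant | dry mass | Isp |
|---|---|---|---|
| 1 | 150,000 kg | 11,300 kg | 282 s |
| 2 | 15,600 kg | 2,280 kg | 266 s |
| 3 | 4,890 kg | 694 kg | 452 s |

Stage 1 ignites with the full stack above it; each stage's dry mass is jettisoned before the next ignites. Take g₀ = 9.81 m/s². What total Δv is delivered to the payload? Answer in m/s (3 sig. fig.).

Ignition mass of stage 1 = 150,000+11,300 + 15,600+2,280 + 4,890+694 + 1,960 = 186,724 kg.
Stage 1: m₀ = 186,724 kg, m_f = 186,724 − 150,000 = 36,724 kg; Δv = 282×9.81×ln(5.085) = 2766.4×1.6262 ≈ 4499 m/s.
Stage 2: m₀ = 25,424 kg, m_f = 25,424 − 15,600 = 9,824 kg; Δv = 266×9.81×ln(2.588) = 2609.5×0.9509 ≈ 2481 m/s.
Stage 3: m₀ = 7,544 kg, m_f = 7,544 − 4,890 = 2,654 kg; Δv = 452×9.81×ln(2.843) = 4434.1×1.0447 ≈ 4632 m/s.
Total Δv = 4499 + 2481 + 4632 = 11612 m/s.

Δv ≈ 11600 m/s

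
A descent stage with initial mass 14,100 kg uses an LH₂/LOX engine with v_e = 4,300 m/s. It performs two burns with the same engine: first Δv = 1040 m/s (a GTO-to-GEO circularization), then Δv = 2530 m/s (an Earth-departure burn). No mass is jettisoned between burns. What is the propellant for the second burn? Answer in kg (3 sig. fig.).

propellant for the second burn ≈ 4920 kg

After the first burn: m = 14100 × exp(−1040/4300.0) = 14100 × 0.78517 = 11,070.9 kg.
After the second burn: m = 11,070.9 × exp(−2530/4300.0) = 11,070.9 × 0.55523 = 6,146.9 kg.
Second-burn propellant = 11,070.9 − 6,146.9 = 4,924 kg.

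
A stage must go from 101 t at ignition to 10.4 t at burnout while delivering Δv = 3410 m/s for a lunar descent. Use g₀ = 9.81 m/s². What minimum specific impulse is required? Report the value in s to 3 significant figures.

ln(m₀/m_f) = ln(101000/10400) = ln(9.712) = 2.2733.
Rocket equation: v_e = Δv / ln(m₀/m_f) = 3410 / 2.2733 = 1500.0 m/s.
Isp = v_e / g₀ = 1500.0 / 9.81 = 152.9 s.

Isp ≈ 153 s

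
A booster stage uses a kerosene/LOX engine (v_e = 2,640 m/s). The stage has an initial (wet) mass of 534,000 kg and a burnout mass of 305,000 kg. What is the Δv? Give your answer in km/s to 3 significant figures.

Δv ≈ 1.48 km/s

Δv = v_e · ln(m₀/m_f) = 2640.0 × ln(1.751) = 2640.0 × 0.5601 ≈ 1478.6 m/s.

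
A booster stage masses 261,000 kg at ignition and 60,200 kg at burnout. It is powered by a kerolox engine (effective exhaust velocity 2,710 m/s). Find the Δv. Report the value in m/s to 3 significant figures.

Δv ≈ 3980 m/s

Using Δv = v_e ln(m₀/m_f): Δv = v_e · ln(m₀/m_f) = 2710.0 × ln(4.336) = 2710.0 × 1.4668 ≈ 3975.2 m/s.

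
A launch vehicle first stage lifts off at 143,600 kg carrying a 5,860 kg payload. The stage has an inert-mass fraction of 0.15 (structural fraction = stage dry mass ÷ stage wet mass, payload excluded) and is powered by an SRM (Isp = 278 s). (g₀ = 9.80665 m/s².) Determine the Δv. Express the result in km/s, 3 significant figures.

Δv ≈ 4.60 km/s

Stage wet mass = m₀ − payload = 143,600 − 5,860 = 137,740 kg.
Stage dry mass = ε × stage wet mass = 0.15 × 137,740 = 20,661 kg.
Burnout mass m_f = stage dry + payload = 20,661 + 5,860 = 26,521 kg.
v_e = Isp · g₀ = 278 × 9.80665 = 2726.2 m/s.
Δv = v_e · ln(143,600/26,521) = 2726.2 × ln(5.415) = 2726.2 × 1.6891 ≈ 4605 m/s.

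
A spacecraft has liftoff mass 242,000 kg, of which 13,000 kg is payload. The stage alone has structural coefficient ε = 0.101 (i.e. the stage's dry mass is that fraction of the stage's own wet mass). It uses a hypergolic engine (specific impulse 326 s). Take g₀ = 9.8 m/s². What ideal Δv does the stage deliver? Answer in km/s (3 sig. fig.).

Δv ≈ 6.08 km/s

Stage wet mass = m₀ − payload = 242,000 − 13,000 = 229,000 kg.
Stage dry mass = ε × stage wet mass = 0.101 × 229,000 = 23,129 kg.
Burnout mass m_f = stage dry + payload = 23,129 + 13,000 = 36,129 kg.
v_e = Isp · g₀ = 326 × 9.8 = 3194.8 m/s.
By the Tsiolkovsky rocket equation, Δv = v_e · ln(242,000/36,129) = 3194.8 × ln(6.698) = 3194.8 × 1.9018 ≈ 6076 m/s.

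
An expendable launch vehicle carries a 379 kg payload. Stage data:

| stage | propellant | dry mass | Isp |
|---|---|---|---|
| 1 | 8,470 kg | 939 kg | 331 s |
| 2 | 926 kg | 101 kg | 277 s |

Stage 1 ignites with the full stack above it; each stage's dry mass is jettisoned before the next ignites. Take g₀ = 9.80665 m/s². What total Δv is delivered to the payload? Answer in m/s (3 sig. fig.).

Δv ≈ 7880 m/s

Ignition mass of stage 1 = 8,470+939 + 926+101 + 379 = 10,815 kg.
Stage 1: m₀ = 10,815 kg, m_f = 10,815 − 8,470 = 2,345 kg; Δv = 331×9.80665×ln(4.612) = 3246.0×1.5286 ≈ 4962 m/s.
Stage 2: m₀ = 1,406 kg, m_f = 1,406 − 926 = 480 kg; Δv = 277×9.80665×ln(2.929) = 2716.4×1.0747 ≈ 2919 m/s.
Total Δv = 4962 + 2919 = 7881 m/s.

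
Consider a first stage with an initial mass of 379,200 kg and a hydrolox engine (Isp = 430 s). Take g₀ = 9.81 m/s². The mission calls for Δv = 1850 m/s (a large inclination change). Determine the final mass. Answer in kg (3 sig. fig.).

v_e = Isp · g₀ = 430 × 9.81 = 4218.3 m/s.
Using Δv = v_e ln(m₀/m_f): m₀/m_f = exp(Δv / v_e) = exp(1850 / 4218.3) = exp(0.4386) = 1.5505.
m_f = m₀ / 1.5505 = 379,200 / 1.5505 = 244,566 kg.

final mass ≈ 245000 kg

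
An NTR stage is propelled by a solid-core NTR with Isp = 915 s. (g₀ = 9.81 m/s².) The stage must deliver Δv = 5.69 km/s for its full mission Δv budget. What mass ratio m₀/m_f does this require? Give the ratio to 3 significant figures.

mass ratio ≈ 1.88

v_e = Isp · g₀ = 915 × 9.81 = 8976.1 m/s.
Rocket equation: m₀/m_f = exp(Δv / v_e) = exp(5690 / 8976.1) = exp(0.6339) = 1.8850.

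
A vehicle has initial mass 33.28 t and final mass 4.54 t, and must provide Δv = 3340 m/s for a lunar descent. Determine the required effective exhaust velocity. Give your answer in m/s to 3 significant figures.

v_e ≈ 1680 m/s

ln(m₀/m_f) = ln(33280/4540) = ln(7.33) = 1.9920.
From the ideal rocket equation, v_e = Δv / ln(m₀/m_f) = 3340 / 1.9920 = 1676.7 m/s.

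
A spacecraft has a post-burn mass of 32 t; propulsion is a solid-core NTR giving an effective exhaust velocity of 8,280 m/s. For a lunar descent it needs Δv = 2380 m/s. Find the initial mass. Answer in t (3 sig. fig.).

initial mass ≈ 42.7 t

m₀/m_f = exp(Δv / v_e) = exp(2380 / 8280.0) = exp(0.2874) = 1.3330.
m₀ = m_f × 1.3330 = 32 × 1.3330 = 42.656 t.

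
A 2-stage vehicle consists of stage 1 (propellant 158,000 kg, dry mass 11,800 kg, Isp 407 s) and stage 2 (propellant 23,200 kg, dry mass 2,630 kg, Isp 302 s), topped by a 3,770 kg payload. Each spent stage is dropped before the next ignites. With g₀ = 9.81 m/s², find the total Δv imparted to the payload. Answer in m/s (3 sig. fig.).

Δv ≈ 10800 m/s

Ignition mass of stage 1 = 158,000+11,800 + 23,200+2,630 + 3,770 = 199,400 kg.
Stage 1: m₀ = 199,400 kg, m_f = 199,400 − 158,000 = 41,400 kg; Δv = 407×9.81×ln(4.816) = 3992.7×1.5720 ≈ 6277 m/s.
Stage 2: m₀ = 29,600 kg, m_f = 29,600 − 23,200 = 6,400 kg; Δv = 302×9.81×ln(4.625) = 2962.6×1.5315 ≈ 4537 m/s.
Total Δv = 6277 + 4537 = 10814 m/s.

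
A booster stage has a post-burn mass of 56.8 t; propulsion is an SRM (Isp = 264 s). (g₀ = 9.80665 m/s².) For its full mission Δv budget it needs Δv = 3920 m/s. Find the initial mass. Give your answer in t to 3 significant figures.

initial mass ≈ 258 t

v_e = Isp · g₀ = 264 × 9.80665 = 2589.0 m/s.
Using Δv = v_e ln(m₀/m_f): m₀/m_f = exp(Δv / v_e) = exp(3920 / 2589.0) = exp(1.5141) = 4.5454.
m₀ = m_f × 4.5454 = 56.8 × 4.5454 = 258.179 t.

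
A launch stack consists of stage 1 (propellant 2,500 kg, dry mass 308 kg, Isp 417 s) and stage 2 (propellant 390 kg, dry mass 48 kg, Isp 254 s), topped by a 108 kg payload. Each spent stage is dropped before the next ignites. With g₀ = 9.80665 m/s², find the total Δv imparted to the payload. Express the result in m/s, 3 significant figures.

Δv ≈ 8710 m/s

Ignition mass of stage 1 = 2,500+308 + 390+48 + 108 = 3,354 kg.
Stage 1: m₀ = 3,354 kg, m_f = 3,354 − 2,500 = 854 kg; Δv = 417×9.80665×ln(3.927) = 4089.4×1.3680 ≈ 5594 m/s.
Stage 2: m₀ = 546 kg, m_f = 546 − 390 = 156 kg; Δv = 254×9.80665×ln(3.5) = 2490.9×1.2528 ≈ 3120 m/s.
Total Δv = 5594 + 3120 = 8714 m/s.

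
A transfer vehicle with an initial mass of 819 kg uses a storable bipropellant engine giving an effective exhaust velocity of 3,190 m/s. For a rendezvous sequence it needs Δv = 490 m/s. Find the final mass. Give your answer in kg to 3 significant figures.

Using Δv = v_e ln(m₀/m_f): m₀/m_f = exp(Δv / v_e) = exp(490 / 3190.0) = exp(0.1536) = 1.1660.
m_f = m₀ / 1.1660 = 819 / 1.1660 = 702.401 kg.

final mass ≈ 702 kg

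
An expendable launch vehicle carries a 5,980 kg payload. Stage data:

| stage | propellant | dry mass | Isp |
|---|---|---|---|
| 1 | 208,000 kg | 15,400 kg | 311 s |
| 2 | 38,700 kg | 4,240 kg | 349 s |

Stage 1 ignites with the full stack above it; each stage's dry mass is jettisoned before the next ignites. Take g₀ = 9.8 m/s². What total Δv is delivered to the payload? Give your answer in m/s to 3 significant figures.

Ignition mass of stage 1 = 208,000+15,400 + 38,700+4,240 + 5,980 = 272,320 kg.
Stage 1: m₀ = 272,320 kg, m_f = 272,320 − 208,000 = 64,320 kg; Δv = 311×9.8×ln(4.234) = 3047.8×1.4431 ≈ 4398 m/s.
Stage 2: m₀ = 48,920 kg, m_f = 48,920 − 38,700 = 10,220 kg; Δv = 349×9.8×ln(4.787) = 3420.2×1.5658 ≈ 5355 m/s.
Total Δv = 4398 + 5355 = 9753 m/s.

Δv ≈ 9750 m/s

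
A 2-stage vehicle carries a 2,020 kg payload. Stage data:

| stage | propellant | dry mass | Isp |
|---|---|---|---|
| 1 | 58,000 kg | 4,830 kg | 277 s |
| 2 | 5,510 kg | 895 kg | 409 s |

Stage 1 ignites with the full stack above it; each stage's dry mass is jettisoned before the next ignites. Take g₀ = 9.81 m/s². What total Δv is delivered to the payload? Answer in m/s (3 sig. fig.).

Ignition mass of stage 1 = 58,000+4,830 + 5,510+895 + 2,020 = 71,255 kg.
Stage 1: m₀ = 71,255 kg, m_f = 71,255 − 58,000 = 13,255 kg; Δv = 277×9.81×ln(5.376) = 2717.4×1.6819 ≈ 4570 m/s.
Stage 2: m₀ = 8,425 kg, m_f = 8,425 − 5,510 = 2,915 kg; Δv = 409×9.81×ln(2.89) = 4012.3×1.0613 ≈ 4258 m/s.
Total Δv = 4570 + 4258 = 8828 m/s.

Δv ≈ 8830 m/s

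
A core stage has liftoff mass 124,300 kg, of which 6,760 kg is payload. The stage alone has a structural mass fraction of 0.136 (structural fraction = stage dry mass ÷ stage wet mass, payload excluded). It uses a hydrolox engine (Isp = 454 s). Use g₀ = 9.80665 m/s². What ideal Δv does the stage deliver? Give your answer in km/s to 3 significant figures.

Δv ≈ 7.56 km/s

Stage wet mass = m₀ − payload = 124,300 − 6,760 = 117,540 kg.
Stage dry mass = ε × stage wet mass = 0.136 × 117,540 = 15,985.4 kg.
Burnout mass m_f = stage dry + payload = 15,985.4 + 6,760 = 22,745.4 kg.
v_e = Isp · g₀ = 454 × 9.80665 = 4452.2 m/s.
From the ideal rocket equation, Δv = v_e · ln(124,300/22,745.4) = 4452.2 × ln(5.465) = 4452.2 × 1.6983 ≈ 7561 m/s.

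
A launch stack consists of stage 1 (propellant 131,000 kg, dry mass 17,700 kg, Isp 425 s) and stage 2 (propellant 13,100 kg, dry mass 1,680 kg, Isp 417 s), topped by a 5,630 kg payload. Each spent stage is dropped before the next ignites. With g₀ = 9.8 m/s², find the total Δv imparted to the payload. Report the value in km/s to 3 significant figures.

Δv ≈ 10.4 km/s

Ignition mass of stage 1 = 131,000+17,700 + 13,100+1,680 + 5,630 = 169,110 kg.
Stage 1: m₀ = 169,110 kg, m_f = 169,110 − 131,000 = 38,110 kg; Δv = 425×9.8×ln(4.437) = 4165.0×1.4901 ≈ 6206 m/s.
Stage 2: m₀ = 20,410 kg, m_f = 20,410 − 13,100 = 7,310 kg; Δv = 417×9.8×ln(2.792) = 4086.6×1.0268 ≈ 4196 m/s.
Total Δv = 6206 + 4196 = 10402 m/s.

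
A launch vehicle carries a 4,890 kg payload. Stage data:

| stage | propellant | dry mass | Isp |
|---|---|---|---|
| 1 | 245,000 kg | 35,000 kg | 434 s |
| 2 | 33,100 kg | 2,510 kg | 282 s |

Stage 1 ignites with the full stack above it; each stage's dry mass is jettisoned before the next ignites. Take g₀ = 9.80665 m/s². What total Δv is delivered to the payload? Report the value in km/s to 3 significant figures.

Δv ≈ 10.9 km/s

Ignition mass of stage 1 = 245,000+35,000 + 33,100+2,510 + 4,890 = 320,500 kg.
Stage 1: m₀ = 320,500 kg, m_f = 320,500 − 245,000 = 75,500 kg; Δv = 434×9.80665×ln(4.245) = 4256.1×1.4457 ≈ 6153 m/s.
Stage 2: m₀ = 40,500 kg, m_f = 40,500 − 33,100 = 7,400 kg; Δv = 282×9.80665×ln(5.473) = 2765.5×1.6998 ≈ 4701 m/s.
Total Δv = 6153 + 4701 = 10854 m/s.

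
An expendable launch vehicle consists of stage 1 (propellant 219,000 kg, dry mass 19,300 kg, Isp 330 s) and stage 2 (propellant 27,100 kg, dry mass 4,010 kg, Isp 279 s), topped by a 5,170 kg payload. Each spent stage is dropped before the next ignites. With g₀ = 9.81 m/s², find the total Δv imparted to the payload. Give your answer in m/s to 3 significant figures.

Δv ≈ 8930 m/s

Ignition mass of stage 1 = 219,000+19,300 + 27,100+4,010 + 5,170 = 274,580 kg.
Stage 1: m₀ = 274,580 kg, m_f = 274,580 − 219,000 = 55,580 kg; Δv = 330×9.81×ln(4.94) = 3237.3×1.5974 ≈ 5171 m/s.
Stage 2: m₀ = 36,280 kg, m_f = 36,280 − 27,100 = 9,180 kg; Δv = 279×9.81×ln(3.952) = 2737.0×1.3742 ≈ 3761 m/s.
Total Δv = 5171 + 3761 = 8932 m/s.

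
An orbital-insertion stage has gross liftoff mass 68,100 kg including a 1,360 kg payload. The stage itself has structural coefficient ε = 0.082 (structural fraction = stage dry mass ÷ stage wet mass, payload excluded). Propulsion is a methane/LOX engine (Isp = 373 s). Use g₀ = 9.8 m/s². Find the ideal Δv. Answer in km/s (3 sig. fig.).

Δv ≈ 8.40 km/s

Stage wet mass = m₀ − payload = 68,100 − 1,360 = 66,740 kg.
Stage dry mass = ε × stage wet mass = 0.082 × 66,740 = 5,472.68 kg.
Burnout mass m_f = stage dry + payload = 5,472.68 + 1,360 = 6,832.68 kg.
v_e = Isp · g₀ = 373 × 9.8 = 3655.4 m/s.
By the Tsiolkovsky rocket equation, Δv = v_e · ln(68,100/6,832.68) = 3655.4 × ln(9.967) = 3655.4 × 2.2993 ≈ 8405 m/s.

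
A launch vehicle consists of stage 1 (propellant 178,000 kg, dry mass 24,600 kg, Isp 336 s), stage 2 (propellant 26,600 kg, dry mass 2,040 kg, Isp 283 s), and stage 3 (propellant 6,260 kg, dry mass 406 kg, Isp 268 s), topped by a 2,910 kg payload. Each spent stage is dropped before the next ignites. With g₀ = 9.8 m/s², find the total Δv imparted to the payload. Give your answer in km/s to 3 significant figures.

Ignition mass of stage 1 = 178,000+24,600 + 26,600+2,040 + 6,260+406 + 2,910 = 240,816 kg.
Stage 1: m₀ = 240,816 kg, m_f = 240,816 − 178,000 = 62,816 kg; Δv = 336×9.8×ln(3.834) = 3292.8×1.3438 ≈ 4425 m/s.
Stage 2: m₀ = 38,216 kg, m_f = 38,216 − 26,600 = 11,616 kg; Δv = 283×9.8×ln(3.29) = 2773.4×1.1909 ≈ 3303 m/s.
Stage 3: m₀ = 9,576 kg, m_f = 9,576 − 6,260 = 3,316 kg; Δv = 268×9.8×ln(2.888) = 2626.4×1.0605 ≈ 2785 m/s.
Total Δv = 4425 + 3303 + 2785 = 10513 m/s.

Δv ≈ 10.5 km/s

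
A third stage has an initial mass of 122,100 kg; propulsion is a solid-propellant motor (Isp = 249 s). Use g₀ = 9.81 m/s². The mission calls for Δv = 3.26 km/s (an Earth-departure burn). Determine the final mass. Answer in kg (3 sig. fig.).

v_e = Isp · g₀ = 249 × 9.81 = 2442.7 m/s.
m₀/m_f = exp(Δv / v_e) = exp(3260 / 2442.7) = exp(1.3346) = 3.7985.
m_f = m₀ / 3.7985 = 122,100 / 3.7985 = 32,144.3 kg.

final mass ≈ 32100 kg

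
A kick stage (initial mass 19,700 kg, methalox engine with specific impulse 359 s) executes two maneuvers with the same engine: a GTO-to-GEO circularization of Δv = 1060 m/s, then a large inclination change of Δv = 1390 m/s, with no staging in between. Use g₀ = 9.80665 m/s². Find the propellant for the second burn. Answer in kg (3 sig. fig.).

propellant for the second burn ≈ 4760 kg

v_e = Isp · g₀ = 359 × 9.80665 = 3520.6 m/s.
After the first burn: m = 19700 × exp(−1060/3520.6) = 19700 × 0.74001 = 14,578.2 kg.
After the second burn: m = 14,578.2 × exp(−1390/3520.6) = 14,578.2 × 0.67380 = 9,822.79 kg.
Second-burn propellant = 14,578.2 − 9,822.79 = 4,755.41 kg.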